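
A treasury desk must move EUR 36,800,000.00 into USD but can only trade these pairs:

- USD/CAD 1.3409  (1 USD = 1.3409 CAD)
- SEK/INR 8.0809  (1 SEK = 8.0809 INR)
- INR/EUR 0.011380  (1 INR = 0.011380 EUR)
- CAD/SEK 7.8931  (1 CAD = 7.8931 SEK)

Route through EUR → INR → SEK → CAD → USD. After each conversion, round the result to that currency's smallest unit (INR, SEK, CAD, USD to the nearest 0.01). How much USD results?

EUR 36,800,000.00 ÷ 0.011380 = INR 3,233,743,409.49
INR 3,233,743,409.49 ÷ 8.0809 = SEK 400,171,194.98
SEK 400,171,194.98 ÷ 7.8931 = CAD 50,698,862.93
CAD 50,698,862.93 ÷ 1.3409 = USD 37,809,577.84

USD 37,809,577.84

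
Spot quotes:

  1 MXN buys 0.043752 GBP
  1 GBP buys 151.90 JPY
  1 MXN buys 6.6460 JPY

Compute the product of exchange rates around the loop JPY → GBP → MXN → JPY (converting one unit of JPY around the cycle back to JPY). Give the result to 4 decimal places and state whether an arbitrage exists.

1.0000 (no arbitrage)

Around JPY → GBP → MXN → JPY: 1 ÷ 151.90 ÷ 0.043752 × 6.6460 = 1.000011
Product ≈ 1 (deviation 0.001%, within rounding noise).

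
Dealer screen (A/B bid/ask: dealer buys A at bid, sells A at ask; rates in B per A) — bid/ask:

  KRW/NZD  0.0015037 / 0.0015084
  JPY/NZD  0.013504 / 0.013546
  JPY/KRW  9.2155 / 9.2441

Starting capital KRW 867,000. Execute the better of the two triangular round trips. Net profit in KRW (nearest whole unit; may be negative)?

Net profit: KRW 19,928

Best loop KRW → NZD → JPY → KRW:
KRW 867,000 × 0.0015037 (sell KRW at bid) = NZD 1,303.71
NZD 1,303.71 ÷ 0.013546 (buy JPY at ask) = JPY 96,243
JPY 96,243 × 9.2155 (sell JPY at bid) = KRW 886,928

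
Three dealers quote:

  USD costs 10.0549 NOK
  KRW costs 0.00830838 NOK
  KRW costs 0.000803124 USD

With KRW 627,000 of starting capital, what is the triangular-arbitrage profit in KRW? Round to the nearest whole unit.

Profit: KRW 18,095

Profitable loop is KRW → NOK → USD → KRW:
KRW 627,000 × 0.00830838 = NOK 5,209.35
NOK 5,209.35 ÷ 10.0549 = USD 518.09
USD 518.09 ÷ 0.000803124 = KRW 645,095
Profit = KRW 645,095 − KRW 627,000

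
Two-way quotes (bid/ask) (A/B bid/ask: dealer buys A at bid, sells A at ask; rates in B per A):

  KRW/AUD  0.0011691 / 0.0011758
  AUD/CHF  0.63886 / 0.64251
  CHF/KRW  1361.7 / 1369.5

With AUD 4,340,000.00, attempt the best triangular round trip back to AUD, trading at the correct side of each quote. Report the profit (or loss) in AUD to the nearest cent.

Best loop AUD → CHF → KRW → AUD:
AUD 4,340,000.00 × 0.63886 (sell AUD at bid) = CHF 2,772,652.40
CHF 2,772,652.40 × 1361.7 (sell CHF at bid) = KRW 3,775,520,773
KRW 3,775,520,773 × 0.0011691 (sell KRW at bid) = AUD 4,413,961.34

Net profit: AUD 73,961.34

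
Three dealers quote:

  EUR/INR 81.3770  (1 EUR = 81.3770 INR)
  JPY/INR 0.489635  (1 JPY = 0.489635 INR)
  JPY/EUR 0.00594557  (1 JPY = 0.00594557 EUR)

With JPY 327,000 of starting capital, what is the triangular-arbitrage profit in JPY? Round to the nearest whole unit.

Profitable loop is JPY → INR → EUR → JPY:
JPY 327,000 × 0.489635 = INR 160,110.64
INR 160,110.64 ÷ 81.3770 = EUR 1,967.52
EUR 1,967.52 ÷ 0.00594557 = JPY 330,922
Profit = JPY 330,922 − JPY 327,000

Profit: JPY 3,922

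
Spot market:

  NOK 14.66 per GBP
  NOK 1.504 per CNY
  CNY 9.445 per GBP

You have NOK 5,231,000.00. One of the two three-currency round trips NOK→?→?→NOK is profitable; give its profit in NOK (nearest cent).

Profitable loop is NOK → CNY → GBP → NOK:
NOK 5,231,000.00 ÷ 1.504 = CNY 3,478,058.51
CNY 3,478,058.51 ÷ 9.445 = GBP 368,243.36
GBP 368,243.36 × 14.66 = NOK 5,398,447.62
Profit = NOK 5,398,447.62 − NOK 5,231,000.00

Profit: NOK 167,447.62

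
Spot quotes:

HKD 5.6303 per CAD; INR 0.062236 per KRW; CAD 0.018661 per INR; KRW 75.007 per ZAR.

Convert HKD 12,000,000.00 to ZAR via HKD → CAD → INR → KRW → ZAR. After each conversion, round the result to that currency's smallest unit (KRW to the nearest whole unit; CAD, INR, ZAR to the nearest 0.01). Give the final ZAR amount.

ZAR 24,466,470.84

HKD 12,000,000.00 ÷ 5.6303 = CAD 2,131,325.15
CAD 2,131,325.15 ÷ 0.018661 = INR 114,212,804.78
INR 114,212,804.78 ÷ 0.062236 = KRW 1,835,156,578
KRW 1,835,156,578 ÷ 75.007 = ZAR 24,466,470.84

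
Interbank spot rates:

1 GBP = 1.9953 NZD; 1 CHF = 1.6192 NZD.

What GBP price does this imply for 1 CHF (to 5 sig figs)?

1 CHF × 1.6192 = 1.6192 NZD
1.6192 NZD ÷ 1.9953 = 0.811507 GBP

CHF/GBP = 0.81151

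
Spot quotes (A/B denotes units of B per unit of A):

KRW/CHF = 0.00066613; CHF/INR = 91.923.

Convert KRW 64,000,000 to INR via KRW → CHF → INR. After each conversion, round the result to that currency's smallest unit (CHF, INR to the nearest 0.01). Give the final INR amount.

INR 3,918,890.75

KRW 64,000,000 × 0.00066613 = CHF 42,632.32
CHF 42,632.32 × 91.923 = INR 3,918,890.75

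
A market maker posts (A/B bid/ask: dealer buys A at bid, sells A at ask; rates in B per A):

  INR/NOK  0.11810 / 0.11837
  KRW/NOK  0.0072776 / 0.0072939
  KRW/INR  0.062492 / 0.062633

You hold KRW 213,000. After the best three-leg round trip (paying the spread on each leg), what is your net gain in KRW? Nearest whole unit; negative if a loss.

Best loop KRW → INR → NOK → KRW:
KRW 213,000 × 0.062492 (sell KRW at bid) = INR 13,310.80
INR 13,310.80 × 0.11810 (sell INR at bid) = NOK 1,572.01
NOK 1,572.01 ÷ 0.0072939 (buy KRW at ask) = KRW 215,523

Net profit: KRW 2,523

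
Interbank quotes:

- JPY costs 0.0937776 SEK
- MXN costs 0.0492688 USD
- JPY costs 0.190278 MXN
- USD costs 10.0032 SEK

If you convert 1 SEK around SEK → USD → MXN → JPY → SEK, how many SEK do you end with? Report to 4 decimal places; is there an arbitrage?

Around SEK → USD → MXN → JPY → SEK: 1 ÷ 10.0032 ÷ 0.0492688 ÷ 0.190278 × 0.0937776 = 0.999999
Product ≈ 1 (deviation 0.000%, within rounding noise).

1.0000 (no arbitrage)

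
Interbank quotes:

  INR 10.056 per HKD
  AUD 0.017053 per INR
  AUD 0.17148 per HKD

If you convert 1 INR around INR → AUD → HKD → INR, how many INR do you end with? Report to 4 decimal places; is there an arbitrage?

Around INR → AUD → HKD → INR: 1 × 0.017053 ÷ 0.17148 × 10.056 = 1.000029
Product ≈ 1 (deviation 0.003%, within rounding noise).

1.0000 (no arbitrage)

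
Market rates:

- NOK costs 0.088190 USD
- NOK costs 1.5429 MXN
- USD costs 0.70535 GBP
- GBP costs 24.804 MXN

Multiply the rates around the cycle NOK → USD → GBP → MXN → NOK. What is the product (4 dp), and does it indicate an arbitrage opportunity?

Around NOK → USD → GBP → MXN → NOK: 1 × 0.088190 × 0.70535 × 24.804 ÷ 1.5429 = 1.000018
Product ≈ 1 (deviation 0.002%, within rounding noise).

1.0000 (no arbitrage)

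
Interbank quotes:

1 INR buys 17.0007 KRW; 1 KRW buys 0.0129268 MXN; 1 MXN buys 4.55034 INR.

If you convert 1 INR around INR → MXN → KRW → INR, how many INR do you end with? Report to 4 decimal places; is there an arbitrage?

Around INR → MXN → KRW → INR: 1 ÷ 4.55034 ÷ 0.0129268 ÷ 17.0007 = 0.999996
Product ≈ 1 (deviation 0.000%, within rounding noise).

1.0000 (no arbitrage)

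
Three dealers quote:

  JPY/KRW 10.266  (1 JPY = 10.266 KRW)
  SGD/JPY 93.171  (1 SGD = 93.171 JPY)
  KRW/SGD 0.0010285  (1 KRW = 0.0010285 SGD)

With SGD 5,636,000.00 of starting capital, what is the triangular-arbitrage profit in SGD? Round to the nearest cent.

Profitable loop is SGD → KRW → JPY → SGD:
SGD 5,636,000.00 ÷ 0.0010285 = KRW 5,479,824,988
KRW 5,479,824,988 ÷ 10.266 = JPY 533,783,848
JPY 533,783,848 ÷ 93.171 = SGD 5,729,077.16
Profit = SGD 5,729,077.16 − SGD 5,636,000.00

Profit: SGD 93,077.16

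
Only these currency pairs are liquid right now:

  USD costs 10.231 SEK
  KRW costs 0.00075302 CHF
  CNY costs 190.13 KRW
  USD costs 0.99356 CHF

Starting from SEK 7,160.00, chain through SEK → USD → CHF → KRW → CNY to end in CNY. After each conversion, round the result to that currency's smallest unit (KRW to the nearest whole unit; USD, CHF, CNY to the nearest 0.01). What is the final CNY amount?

SEK 7,160.00 ÷ 10.231 = USD 699.83
USD 699.83 × 0.99356 = CHF 695.32
CHF 695.32 ÷ 0.00075302 = KRW 923,375
KRW 923,375 ÷ 190.13 = CNY 4,856.55

CNY 4,856.55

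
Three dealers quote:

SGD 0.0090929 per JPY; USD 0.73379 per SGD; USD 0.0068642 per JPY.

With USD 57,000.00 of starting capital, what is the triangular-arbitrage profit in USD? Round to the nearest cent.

Profitable loop is USD → SGD → JPY → USD:
USD 57,000.00 ÷ 0.73379 = SGD 77,678.90
SGD 77,678.90 ÷ 0.0090929 = JPY 8,542,808
JPY 8,542,808 × 0.0068642 = USD 58,639.54
Profit = USD 58,639.54 − USD 57,000.00

Profit: USD 1,639.54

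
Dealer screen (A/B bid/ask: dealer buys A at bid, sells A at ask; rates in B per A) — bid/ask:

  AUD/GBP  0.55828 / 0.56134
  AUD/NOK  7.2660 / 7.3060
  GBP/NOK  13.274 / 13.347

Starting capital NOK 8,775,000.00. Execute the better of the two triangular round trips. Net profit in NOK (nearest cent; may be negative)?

Net profit: NOK 125,642.15

Best loop NOK → AUD → GBP → NOK:
NOK 8,775,000.00 ÷ 7.3060 (buy AUD at ask) = AUD 1,201,067.62
AUD 1,201,067.62 × 0.55828 (sell AUD at bid) = GBP 670,532.03
GBP 670,532.03 × 13.274 (sell GBP at bid) = NOK 8,900,642.15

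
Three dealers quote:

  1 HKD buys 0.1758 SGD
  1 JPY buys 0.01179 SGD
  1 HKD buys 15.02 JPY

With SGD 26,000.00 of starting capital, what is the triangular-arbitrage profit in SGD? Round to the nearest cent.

Profitable loop is SGD → HKD → JPY → SGD:
SGD 26,000.00 ÷ 0.1758 = HKD 147,895.34
HKD 147,895.34 × 15.02 = JPY 2,221,388
JPY 2,221,388 × 0.01179 = SGD 26,190.16
Profit = SGD 26,190.16 − SGD 26,000.00

Profit: SGD 190.16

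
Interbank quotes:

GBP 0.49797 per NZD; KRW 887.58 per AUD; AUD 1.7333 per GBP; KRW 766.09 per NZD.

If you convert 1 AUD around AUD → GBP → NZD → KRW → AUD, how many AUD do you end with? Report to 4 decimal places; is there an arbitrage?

1.0000 (no arbitrage)

Around AUD → GBP → NZD → KRW → AUD: 1 ÷ 1.7333 ÷ 0.49797 × 766.09 ÷ 887.58 = 0.999989
Product ≈ 1 (deviation 0.001%, within rounding noise).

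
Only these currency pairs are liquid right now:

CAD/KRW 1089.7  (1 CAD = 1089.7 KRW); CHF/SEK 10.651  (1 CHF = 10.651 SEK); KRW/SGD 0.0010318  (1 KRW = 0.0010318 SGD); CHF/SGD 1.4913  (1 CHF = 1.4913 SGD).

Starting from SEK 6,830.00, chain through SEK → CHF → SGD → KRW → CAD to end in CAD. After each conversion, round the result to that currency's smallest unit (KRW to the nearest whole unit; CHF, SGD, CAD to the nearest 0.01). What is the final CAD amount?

CAD 850.53

SEK 6,830.00 ÷ 10.651 = CHF 641.25
CHF 641.25 × 1.4913 = SGD 956.30
SGD 956.30 ÷ 0.0010318 = KRW 926,827
KRW 926,827 ÷ 1089.7 = CAD 850.53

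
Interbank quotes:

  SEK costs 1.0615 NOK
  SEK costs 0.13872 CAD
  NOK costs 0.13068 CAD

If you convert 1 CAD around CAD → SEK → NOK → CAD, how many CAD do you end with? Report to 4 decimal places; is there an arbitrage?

1.0000 (no arbitrage)

Around CAD → SEK → NOK → CAD: 1 ÷ 0.13872 × 1.0615 × 0.13068 = 0.999977
Product ≈ 1 (deviation 0.002%, within rounding noise).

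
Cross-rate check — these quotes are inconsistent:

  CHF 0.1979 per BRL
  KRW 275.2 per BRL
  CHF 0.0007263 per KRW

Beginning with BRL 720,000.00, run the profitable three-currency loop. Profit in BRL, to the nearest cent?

Profitable loop is BRL → KRW → CHF → BRL:
BRL 720,000.00 × 275.2 = KRW 198,144,000
KRW 198,144,000 × 0.0007263 = CHF 143,911.99
CHF 143,911.99 ÷ 0.1979 = BRL 727,195.49
Profit = BRL 727,195.49 − BRL 720,000.00

Profit: BRL 7,195.49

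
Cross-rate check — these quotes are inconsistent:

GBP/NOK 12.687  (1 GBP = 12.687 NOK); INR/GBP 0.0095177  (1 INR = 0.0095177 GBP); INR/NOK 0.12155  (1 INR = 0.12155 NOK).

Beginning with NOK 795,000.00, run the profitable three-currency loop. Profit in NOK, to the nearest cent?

Profitable loop is NOK → GBP → INR → NOK:
NOK 795,000.00 ÷ 12.687 = GBP 62,662.57
GBP 62,662.57 ÷ 0.0095177 = INR 6,583,793.14
INR 6,583,793.14 × 0.12155 = NOK 800,260.06
Profit = NOK 800,260.06 − NOK 795,000.00

Profit: NOK 5,260.06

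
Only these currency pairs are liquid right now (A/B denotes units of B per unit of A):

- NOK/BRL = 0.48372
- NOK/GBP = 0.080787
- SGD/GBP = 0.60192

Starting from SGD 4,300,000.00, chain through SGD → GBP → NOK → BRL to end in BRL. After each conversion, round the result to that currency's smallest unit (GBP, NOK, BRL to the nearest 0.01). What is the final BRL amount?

BRL 15,497,433.90

SGD 4,300,000.00 × 0.60192 = GBP 2,588,256.00
GBP 2,588,256.00 ÷ 0.080787 = NOK 32,038,025.92
NOK 32,038,025.92 × 0.48372 = BRL 15,497,433.90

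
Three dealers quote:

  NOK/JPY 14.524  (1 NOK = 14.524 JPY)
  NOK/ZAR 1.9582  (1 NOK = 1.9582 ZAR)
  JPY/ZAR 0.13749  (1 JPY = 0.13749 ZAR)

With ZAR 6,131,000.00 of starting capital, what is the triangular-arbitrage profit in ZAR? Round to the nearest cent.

Profitable loop is ZAR → NOK → JPY → ZAR:
ZAR 6,131,000.00 ÷ 1.9582 = NOK 3,130,936.57
NOK 3,130,936.57 × 14.524 = JPY 45,473,723
JPY 45,473,723 × 0.13749 = ZAR 6,252,182.15
Profit = ZAR 6,252,182.15 − ZAR 6,131,000.00

Profit: ZAR 121,182.15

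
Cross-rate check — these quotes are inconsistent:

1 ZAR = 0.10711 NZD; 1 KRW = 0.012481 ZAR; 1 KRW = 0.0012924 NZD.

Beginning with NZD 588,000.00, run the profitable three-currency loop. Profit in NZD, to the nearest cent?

Profit: NZD 20,218.71

Profitable loop is NZD → KRW → ZAR → NZD:
NZD 588,000.00 ÷ 0.0012924 = KRW 454,967,502
KRW 454,967,502 × 0.012481 = ZAR 5,678,449.40
ZAR 5,678,449.40 × 0.10711 = NZD 608,218.71
Profit = NZD 608,218.71 − NZD 588,000.00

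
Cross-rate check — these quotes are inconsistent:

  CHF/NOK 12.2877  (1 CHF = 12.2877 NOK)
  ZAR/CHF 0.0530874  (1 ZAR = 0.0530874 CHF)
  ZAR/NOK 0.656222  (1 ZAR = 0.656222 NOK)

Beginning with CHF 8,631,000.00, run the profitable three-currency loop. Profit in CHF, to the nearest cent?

Profit: CHF 51,601.06

Profitable loop is CHF → ZAR → NOK → CHF:
CHF 8,631,000.00 ÷ 0.0530874 = ZAR 162,580,951.41
ZAR 162,580,951.41 × 0.656222 = NOK 106,689,197.10
NOK 106,689,197.10 ÷ 12.2877 = CHF 8,682,601.06
Profit = CHF 8,682,601.06 − CHF 8,631,000.00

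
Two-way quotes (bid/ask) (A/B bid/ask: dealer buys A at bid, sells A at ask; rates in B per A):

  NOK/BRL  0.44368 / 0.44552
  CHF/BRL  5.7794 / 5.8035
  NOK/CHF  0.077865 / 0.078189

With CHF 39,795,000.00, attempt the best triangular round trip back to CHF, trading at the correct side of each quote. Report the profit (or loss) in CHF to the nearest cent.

Net profit: CHF 401,324.70

Best loop CHF → BRL → NOK → CHF:
CHF 39,795,000.00 × 5.7794 (sell CHF at bid) = BRL 229,991,223.00
BRL 229,991,223.00 ÷ 0.44552 (buy NOK at ask) = NOK 516,230,972.80
NOK 516,230,972.80 × 0.077865 (sell NOK at bid) = CHF 40,196,324.70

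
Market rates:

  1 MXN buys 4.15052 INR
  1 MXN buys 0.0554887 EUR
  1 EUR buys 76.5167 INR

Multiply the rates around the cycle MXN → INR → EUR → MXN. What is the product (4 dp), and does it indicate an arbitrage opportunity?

Around MXN → INR → EUR → MXN: 1 × 4.15052 ÷ 76.5167 ÷ 0.0554887 = 0.977556
Product < 1; profitable direction is MXN → EUR → INR → MXN.

0.9776 (arbitrage exists)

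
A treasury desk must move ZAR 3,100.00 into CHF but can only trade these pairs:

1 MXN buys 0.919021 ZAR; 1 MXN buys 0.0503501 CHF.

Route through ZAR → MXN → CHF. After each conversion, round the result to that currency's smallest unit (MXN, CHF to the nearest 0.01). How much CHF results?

ZAR 3,100.00 ÷ 0.919021 = MXN 3,373.15
MXN 3,373.15 × 0.0503501 = CHF 169.84

CHF 169.84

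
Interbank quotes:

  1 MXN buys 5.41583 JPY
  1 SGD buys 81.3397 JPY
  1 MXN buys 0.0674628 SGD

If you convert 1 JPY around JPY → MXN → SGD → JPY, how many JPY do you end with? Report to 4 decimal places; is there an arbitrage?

1.0132 (arbitrage exists)

Around JPY → MXN → SGD → JPY: 1 ÷ 5.41583 × 0.0674628 × 81.3397 = 1.013216
Product > 1; profitable direction is JPY → MXN → SGD → JPY.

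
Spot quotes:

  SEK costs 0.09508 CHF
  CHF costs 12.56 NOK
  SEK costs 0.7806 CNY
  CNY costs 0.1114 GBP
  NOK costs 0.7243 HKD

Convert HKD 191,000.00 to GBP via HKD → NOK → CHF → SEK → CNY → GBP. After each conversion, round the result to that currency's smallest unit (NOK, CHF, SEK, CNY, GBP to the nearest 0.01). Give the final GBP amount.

HKD 191,000.00 ÷ 0.7243 = NOK 263,702.89
NOK 263,702.89 ÷ 12.56 = CHF 20,995.45
CHF 20,995.45 ÷ 0.09508 = SEK 220,818.78
SEK 220,818.78 × 0.7806 = CNY 172,371.14
CNY 172,371.14 × 0.1114 = GBP 19,202.14

GBP 19,202.14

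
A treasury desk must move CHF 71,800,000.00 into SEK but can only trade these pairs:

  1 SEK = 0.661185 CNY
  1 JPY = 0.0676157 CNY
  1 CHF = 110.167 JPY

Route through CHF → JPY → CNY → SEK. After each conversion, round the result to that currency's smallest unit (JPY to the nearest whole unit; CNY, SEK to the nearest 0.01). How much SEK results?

SEK 808,910,594.48

CHF 71,800,000.00 × 110.167 = JPY 7,909,990,600
JPY 7,909,990,600 × 0.0676157 = CNY 534,839,551.41
CNY 534,839,551.41 ÷ 0.661185 = SEK 808,910,594.48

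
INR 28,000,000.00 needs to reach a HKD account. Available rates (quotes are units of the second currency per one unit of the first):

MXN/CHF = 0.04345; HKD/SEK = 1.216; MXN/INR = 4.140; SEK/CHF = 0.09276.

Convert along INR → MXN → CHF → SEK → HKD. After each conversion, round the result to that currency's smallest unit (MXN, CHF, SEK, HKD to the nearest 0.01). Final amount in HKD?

HKD 2,605,272.47

INR 28,000,000.00 ÷ 4.140 = MXN 6,763,285.02
MXN 6,763,285.02 × 0.04345 = CHF 293,864.73
CHF 293,864.73 ÷ 0.09276 = SEK 3,168,011.32
SEK 3,168,011.32 ÷ 1.216 = HKD 2,605,272.47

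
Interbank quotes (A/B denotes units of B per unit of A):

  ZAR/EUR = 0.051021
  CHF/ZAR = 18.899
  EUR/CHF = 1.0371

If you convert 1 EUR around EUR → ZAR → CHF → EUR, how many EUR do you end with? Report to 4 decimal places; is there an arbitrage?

1.0000 (no arbitrage)

Around EUR → ZAR → CHF → EUR: 1 ÷ 0.051021 ÷ 18.899 ÷ 1.0371 = 0.999981
Product ≈ 1 (deviation 0.002%, within rounding noise).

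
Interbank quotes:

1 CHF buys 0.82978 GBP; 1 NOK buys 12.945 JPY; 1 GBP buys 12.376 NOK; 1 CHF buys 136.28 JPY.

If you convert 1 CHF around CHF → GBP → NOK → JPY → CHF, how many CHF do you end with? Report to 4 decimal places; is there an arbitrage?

Around CHF → GBP → NOK → JPY → CHF: 1 × 0.82978 × 12.376 × 12.945 ÷ 136.28 = 0.975468
Product < 1; profitable direction is CHF → JPY → NOK → GBP → CHF.

0.9755 (arbitrage exists)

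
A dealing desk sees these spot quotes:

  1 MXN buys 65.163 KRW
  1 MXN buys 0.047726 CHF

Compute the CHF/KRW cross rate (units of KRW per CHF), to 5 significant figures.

CHF/KRW = 1365.4

1 CHF ÷ 0.047726 = 20.9529 MXN
20.9529 MXN × 65.163 = 1365.36 KRW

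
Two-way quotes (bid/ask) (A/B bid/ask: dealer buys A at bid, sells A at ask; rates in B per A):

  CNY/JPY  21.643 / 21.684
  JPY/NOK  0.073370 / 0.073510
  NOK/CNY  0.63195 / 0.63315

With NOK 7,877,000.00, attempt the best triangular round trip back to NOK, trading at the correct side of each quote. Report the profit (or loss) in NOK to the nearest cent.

Net profit: NOK 27,593.52

Best loop NOK → CNY → JPY → NOK:
NOK 7,877,000.00 × 0.63195 (sell NOK at bid) = CNY 4,977,870.15
CNY 4,977,870.15 × 21.643 (sell CNY at bid) = JPY 107,736,044
JPY 107,736,044 × 0.073370 (sell JPY at bid) = NOK 7,904,593.52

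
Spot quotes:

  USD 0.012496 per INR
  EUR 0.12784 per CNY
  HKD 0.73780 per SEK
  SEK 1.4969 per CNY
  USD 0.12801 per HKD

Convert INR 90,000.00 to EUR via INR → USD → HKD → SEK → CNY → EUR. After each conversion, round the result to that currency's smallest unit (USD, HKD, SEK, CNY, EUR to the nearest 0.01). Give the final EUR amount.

EUR 1,016.96

INR 90,000.00 × 0.012496 = USD 1,124.64
USD 1,124.64 ÷ 0.12801 = HKD 8,785.56
HKD 8,785.56 ÷ 0.73780 = SEK 11,907.78
SEK 11,907.78 ÷ 1.4969 = CNY 7,954.96
CNY 7,954.96 × 0.12784 = EUR 1,016.96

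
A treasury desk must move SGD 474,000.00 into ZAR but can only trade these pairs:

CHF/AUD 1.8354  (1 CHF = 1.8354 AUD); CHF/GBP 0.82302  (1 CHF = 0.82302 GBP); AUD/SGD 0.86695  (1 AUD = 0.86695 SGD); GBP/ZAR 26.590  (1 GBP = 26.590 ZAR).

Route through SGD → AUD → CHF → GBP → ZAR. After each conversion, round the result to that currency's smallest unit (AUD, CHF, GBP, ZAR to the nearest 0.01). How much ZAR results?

SGD 474,000.00 ÷ 0.86695 = AUD 546,744.33
AUD 546,744.33 ÷ 1.8354 = CHF 297,888.38
CHF 297,888.38 × 0.82302 = GBP 245,168.09
GBP 245,168.09 × 26.590 = ZAR 6,519,019.51

ZAR 6,519,019.51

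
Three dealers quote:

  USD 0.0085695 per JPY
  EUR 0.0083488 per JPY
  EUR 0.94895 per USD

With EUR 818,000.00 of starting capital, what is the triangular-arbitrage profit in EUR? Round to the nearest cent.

Profitable loop is EUR → USD → JPY → EUR:
EUR 818,000.00 ÷ 0.94895 = USD 862,005.37
USD 862,005.37 ÷ 0.0085695 = JPY 100,589,926
JPY 100,589,926 × 0.0083488 = EUR 839,805.18
Profit = EUR 839,805.18 − EUR 818,000.00

Profit: EUR 21,805.18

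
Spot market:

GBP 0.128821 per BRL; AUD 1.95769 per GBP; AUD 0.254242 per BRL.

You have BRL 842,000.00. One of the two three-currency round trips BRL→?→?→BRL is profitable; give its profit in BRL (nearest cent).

Profitable loop is BRL → AUD → GBP → BRL:
BRL 842,000.00 × 0.254242 = AUD 214,071.76
AUD 214,071.76 ÷ 1.95769 = GBP 109,349.16
GBP 109,349.16 ÷ 0.128821 = BRL 848,845.79
Profit = BRL 848,845.79 − BRL 842,000.00

Profit: BRL 6,845.79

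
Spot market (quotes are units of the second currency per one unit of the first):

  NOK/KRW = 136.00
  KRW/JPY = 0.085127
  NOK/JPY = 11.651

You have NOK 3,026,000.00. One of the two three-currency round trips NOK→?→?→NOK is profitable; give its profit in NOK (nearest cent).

Profitable loop is NOK → JPY → KRW → NOK:
NOK 3,026,000.00 × 11.651 = JPY 35,255,926
JPY 35,255,926 ÷ 0.085127 = KRW 414,156,801
KRW 414,156,801 ÷ 136.00 = NOK 3,045,270.60
Profit = NOK 3,045,270.60 − NOK 3,026,000.00

Profit: NOK 19,270.60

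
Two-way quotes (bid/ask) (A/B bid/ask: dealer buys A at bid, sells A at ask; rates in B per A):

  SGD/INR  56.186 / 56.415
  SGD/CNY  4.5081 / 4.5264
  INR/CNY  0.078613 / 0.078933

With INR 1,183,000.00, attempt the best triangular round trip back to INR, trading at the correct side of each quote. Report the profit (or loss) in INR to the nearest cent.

Net profit: INR 14,636.67

Best loop INR → SGD → CNY → INR:
INR 1,183,000.00 ÷ 56.415 (buy SGD at ask) = SGD 20,969.60
SGD 20,969.60 × 4.5081 (sell SGD at bid) = CNY 94,533.06
CNY 94,533.06 ÷ 0.078933 (buy INR at ask) = INR 1,197,636.67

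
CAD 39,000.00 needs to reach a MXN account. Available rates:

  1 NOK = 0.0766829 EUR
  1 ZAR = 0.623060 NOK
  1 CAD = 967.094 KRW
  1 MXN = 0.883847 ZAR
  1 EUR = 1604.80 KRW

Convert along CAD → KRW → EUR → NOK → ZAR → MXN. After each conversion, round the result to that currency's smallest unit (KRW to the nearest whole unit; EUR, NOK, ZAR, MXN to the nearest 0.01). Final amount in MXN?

CAD 39,000.00 × 967.094 = KRW 37,716,666
KRW 37,716,666 ÷ 1604.80 = EUR 23,502.41
EUR 23,502.41 ÷ 0.0766829 = NOK 306,488.28
NOK 306,488.28 ÷ 0.623060 = ZAR 491,908.13
ZAR 491,908.13 ÷ 0.883847 = MXN 556,553.49

MXN 556,553.49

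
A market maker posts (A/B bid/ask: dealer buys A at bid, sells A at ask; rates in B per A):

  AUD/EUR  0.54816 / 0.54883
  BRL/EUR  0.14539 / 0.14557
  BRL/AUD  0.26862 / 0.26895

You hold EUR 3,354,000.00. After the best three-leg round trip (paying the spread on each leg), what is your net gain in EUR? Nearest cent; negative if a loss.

Best loop EUR → BRL → AUD → EUR:
EUR 3,354,000.00 ÷ 0.14557 (buy BRL at ask) = BRL 23,040,461.63
BRL 23,040,461.63 × 0.26862 (sell BRL at bid) = AUD 6,189,128.80
AUD 6,189,128.80 × 0.54816 (sell AUD at bid) = EUR 3,392,632.85

Net profit: EUR 38,632.85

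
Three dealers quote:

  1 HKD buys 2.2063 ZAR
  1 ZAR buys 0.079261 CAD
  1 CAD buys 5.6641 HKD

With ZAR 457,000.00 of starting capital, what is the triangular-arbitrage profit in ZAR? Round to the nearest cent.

Profit: ZAR 4,382.56

Profitable loop is ZAR → HKD → CAD → ZAR:
ZAR 457,000.00 ÷ 2.2063 = HKD 207,134.12
HKD 207,134.12 ÷ 5.6641 = CAD 36,569.64
CAD 36,569.64 ÷ 0.079261 = ZAR 461,382.56
Profit = ZAR 461,382.56 − ZAR 457,000.00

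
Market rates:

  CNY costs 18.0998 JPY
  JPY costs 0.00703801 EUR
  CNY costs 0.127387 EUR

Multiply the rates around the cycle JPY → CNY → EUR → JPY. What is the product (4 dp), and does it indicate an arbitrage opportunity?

Around JPY → CNY → EUR → JPY: 1 ÷ 18.0998 × 0.127387 ÷ 0.00703801 = 1.000003
Product ≈ 1 (deviation 0.000%, within rounding noise).

1.0000 (no arbitrage)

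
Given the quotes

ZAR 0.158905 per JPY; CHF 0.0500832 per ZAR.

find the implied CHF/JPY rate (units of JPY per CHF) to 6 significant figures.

CHF/JPY = 125.652

1 CHF ÷ 0.0500832 = 19.9668 ZAR
19.9668 ZAR ÷ 0.158905 = 125.652 JPY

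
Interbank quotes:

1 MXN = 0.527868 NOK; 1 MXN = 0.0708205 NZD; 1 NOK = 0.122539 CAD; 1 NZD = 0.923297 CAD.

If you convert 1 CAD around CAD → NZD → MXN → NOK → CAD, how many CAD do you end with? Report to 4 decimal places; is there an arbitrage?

Around CAD → NZD → MXN → NOK → CAD: 1 ÷ 0.923297 ÷ 0.0708205 × 0.527868 × 0.122539 = 0.989235
Product < 1; profitable direction is CAD → NOK → MXN → NZD → CAD.

0.9892 (arbitrage exists)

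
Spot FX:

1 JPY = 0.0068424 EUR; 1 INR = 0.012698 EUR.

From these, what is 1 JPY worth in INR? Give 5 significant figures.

JPY/INR = 0.53886

1 JPY × 0.0068424 = 0.0068424 EUR
0.0068424 EUR ÷ 0.012698 = 0.538857 INR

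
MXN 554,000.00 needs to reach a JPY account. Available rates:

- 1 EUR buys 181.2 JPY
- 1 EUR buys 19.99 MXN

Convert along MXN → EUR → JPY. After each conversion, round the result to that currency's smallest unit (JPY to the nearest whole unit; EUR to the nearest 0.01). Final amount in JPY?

JPY 5,021,751

MXN 554,000.00 ÷ 19.99 = EUR 27,713.86
EUR 27,713.86 × 181.2 = JPY 5,021,751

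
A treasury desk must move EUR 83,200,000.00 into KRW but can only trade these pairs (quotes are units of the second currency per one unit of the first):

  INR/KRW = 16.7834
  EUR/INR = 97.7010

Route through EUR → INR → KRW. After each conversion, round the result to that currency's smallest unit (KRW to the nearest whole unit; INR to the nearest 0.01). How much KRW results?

EUR 83,200,000.00 × 97.7010 = INR 8,128,723,200.00
INR 8,128,723,200.00 × 16.7834 = KRW 136,427,612,955

KRW 136,427,612,955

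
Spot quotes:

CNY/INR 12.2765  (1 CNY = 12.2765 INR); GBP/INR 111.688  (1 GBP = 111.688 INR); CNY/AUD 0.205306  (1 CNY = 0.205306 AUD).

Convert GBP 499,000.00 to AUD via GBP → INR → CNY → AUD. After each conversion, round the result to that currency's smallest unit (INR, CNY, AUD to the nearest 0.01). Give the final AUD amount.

GBP 499,000.00 × 111.688 = INR 55,732,312.00
INR 55,732,312.00 ÷ 12.2765 = CNY 4,539,755.79
CNY 4,539,755.79 × 0.205306 = AUD 932,039.10

AUD 932,039.10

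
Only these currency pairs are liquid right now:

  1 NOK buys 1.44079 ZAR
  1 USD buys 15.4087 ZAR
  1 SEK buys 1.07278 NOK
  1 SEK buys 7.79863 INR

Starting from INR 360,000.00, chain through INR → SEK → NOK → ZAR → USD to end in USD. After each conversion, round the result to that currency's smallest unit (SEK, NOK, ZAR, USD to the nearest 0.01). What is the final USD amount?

USD 4,630.52

INR 360,000.00 ÷ 7.79863 = SEK 46,161.95
SEK 46,161.95 × 1.07278 = NOK 49,521.62
NOK 49,521.62 × 1.44079 = ZAR 71,350.25
ZAR 71,350.25 ÷ 15.4087 = USD 4,630.52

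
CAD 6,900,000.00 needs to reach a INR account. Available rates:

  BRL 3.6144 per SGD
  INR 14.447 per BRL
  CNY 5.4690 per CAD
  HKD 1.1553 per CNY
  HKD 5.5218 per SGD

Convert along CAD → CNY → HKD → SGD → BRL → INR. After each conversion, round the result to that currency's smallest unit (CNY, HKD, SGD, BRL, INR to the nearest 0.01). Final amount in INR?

CAD 6,900,000.00 × 5.4690 = CNY 37,736,100.00
CNY 37,736,100.00 × 1.1553 = HKD 43,596,516.33
HKD 43,596,516.33 ÷ 5.5218 = SGD 7,895,345.06
SGD 7,895,345.06 × 3.6144 = BRL 28,536,935.18
BRL 28,536,935.18 × 14.447 = INR 412,273,102.55

INR 412,273,102.55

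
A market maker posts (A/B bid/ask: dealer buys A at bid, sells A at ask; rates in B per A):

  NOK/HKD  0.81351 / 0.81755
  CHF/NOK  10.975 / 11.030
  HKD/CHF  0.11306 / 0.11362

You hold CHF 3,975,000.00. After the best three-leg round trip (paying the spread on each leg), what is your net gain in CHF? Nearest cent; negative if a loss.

Net profit: CHF 37,486.08

Best loop CHF → NOK → HKD → CHF:
CHF 3,975,000.00 × 10.975 (sell CHF at bid) = NOK 43,625,625.00
NOK 43,625,625.00 × 0.81351 (sell NOK at bid) = HKD 35,489,882.19
HKD 35,489,882.19 × 0.11306 (sell HKD at bid) = CHF 4,012,486.08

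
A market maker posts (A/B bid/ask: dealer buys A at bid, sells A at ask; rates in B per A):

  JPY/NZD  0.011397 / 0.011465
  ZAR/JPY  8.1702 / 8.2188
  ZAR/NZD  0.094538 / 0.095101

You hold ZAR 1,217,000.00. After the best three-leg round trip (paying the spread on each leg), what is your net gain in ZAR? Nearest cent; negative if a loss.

Best loop ZAR → NZD → JPY → ZAR:
ZAR 1,217,000.00 × 0.094538 (sell ZAR at bid) = NZD 115,052.75
NZD 115,052.75 ÷ 0.011465 (buy JPY at ask) = JPY 10,035,128
JPY 10,035,128 ÷ 8.2188 (buy ZAR at ask) = ZAR 1,220,996.78

Net profit: ZAR 3,996.78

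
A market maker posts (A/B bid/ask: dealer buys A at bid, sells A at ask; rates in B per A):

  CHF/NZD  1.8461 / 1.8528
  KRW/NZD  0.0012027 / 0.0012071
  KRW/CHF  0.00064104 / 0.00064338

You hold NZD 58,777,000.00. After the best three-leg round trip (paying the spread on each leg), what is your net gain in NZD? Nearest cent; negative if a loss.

Best loop NZD → CHF → KRW → NZD:
NZD 58,777,000.00 ÷ 1.8528 (buy CHF at ask) = CHF 31,723,337.65
CHF 31,723,337.65 ÷ 0.00064338 (buy KRW at ask) = KRW 49,307,310,844
KRW 49,307,310,844 × 0.0012027 (sell KRW at bid) = NZD 59,301,902.75

Net profit: NZD 524,902.75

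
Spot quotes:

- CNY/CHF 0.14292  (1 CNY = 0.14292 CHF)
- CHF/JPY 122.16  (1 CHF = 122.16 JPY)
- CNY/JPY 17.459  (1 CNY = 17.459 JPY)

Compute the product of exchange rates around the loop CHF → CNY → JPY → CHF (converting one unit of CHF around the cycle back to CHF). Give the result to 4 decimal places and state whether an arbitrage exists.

Around CHF → CNY → JPY → CHF: 1 ÷ 0.14292 × 17.459 ÷ 122.16 = 0.999994
Product ≈ 1 (deviation 0.001%, within rounding noise).

1.0000 (no arbitrage)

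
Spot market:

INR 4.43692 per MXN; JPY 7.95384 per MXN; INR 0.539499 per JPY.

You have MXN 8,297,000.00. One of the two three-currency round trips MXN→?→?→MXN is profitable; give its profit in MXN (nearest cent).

Profitable loop is MXN → INR → JPY → MXN:
MXN 8,297,000.00 × 4.43692 = INR 36,813,125.24
INR 36,813,125.24 ÷ 0.539499 = JPY 68,235,762
JPY 68,235,762 ÷ 7.95384 = MXN 8,578,970.88
Profit = MXN 8,578,970.88 − MXN 8,297,000.00

Profit: MXN 281,970.88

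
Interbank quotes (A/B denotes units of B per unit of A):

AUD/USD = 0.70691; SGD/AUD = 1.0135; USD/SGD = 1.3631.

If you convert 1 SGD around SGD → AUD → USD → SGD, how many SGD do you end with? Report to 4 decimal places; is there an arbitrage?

Around SGD → AUD → USD → SGD: 1 × 1.0135 × 0.70691 × 1.3631 = 0.976597
Product < 1; profitable direction is SGD → USD → AUD → SGD.

0.9766 (arbitrage exists)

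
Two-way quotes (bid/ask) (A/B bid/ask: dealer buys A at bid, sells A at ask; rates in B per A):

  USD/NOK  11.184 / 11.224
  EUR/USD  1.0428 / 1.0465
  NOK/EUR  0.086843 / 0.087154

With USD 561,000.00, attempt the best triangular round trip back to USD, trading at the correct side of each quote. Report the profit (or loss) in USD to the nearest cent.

Best loop USD → NOK → EUR → USD:
USD 561,000.00 × 11.184 (sell USD at bid) = NOK 6,274,224.00
NOK 6,274,224.00 × 0.086843 (sell NOK at bid) = EUR 544,872.43
EUR 544,872.43 × 1.0428 (sell EUR at bid) = USD 568,192.98

Net profit: USD 7,192.98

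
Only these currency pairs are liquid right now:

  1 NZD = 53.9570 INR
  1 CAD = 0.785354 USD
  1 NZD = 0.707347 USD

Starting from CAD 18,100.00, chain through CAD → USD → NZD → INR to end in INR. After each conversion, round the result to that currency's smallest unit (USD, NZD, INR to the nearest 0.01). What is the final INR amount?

CAD 18,100.00 × 0.785354 = USD 14,214.91
USD 14,214.91 ÷ 0.707347 = NZD 20,096.09
NZD 20,096.09 × 53.9570 = INR 1,084,324.73

INR 1,084,324.73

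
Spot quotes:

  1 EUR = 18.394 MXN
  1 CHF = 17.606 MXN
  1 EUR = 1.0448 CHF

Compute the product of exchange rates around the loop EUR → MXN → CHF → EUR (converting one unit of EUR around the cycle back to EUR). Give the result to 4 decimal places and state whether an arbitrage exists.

Around EUR → MXN → CHF → EUR: 1 × 18.394 ÷ 17.606 ÷ 1.0448 = 0.999959
Product ≈ 1 (deviation 0.004%, within rounding noise).

1.0000 (no arbitrage)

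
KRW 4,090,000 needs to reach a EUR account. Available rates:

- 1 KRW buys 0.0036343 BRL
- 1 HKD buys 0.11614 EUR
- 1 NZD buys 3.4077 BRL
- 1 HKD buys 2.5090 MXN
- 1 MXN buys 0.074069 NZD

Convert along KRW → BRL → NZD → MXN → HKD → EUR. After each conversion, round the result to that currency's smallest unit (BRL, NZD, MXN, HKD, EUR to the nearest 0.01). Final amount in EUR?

KRW 4,090,000 × 0.0036343 = BRL 14,864.29
BRL 14,864.29 ÷ 3.4077 = NZD 4,361.97
NZD 4,361.97 ÷ 0.074069 = MXN 58,890.63
MXN 58,890.63 ÷ 2.5090 = HKD 23,471.75
HKD 23,471.75 × 0.11614 = EUR 2,726.01

EUR 2,726.01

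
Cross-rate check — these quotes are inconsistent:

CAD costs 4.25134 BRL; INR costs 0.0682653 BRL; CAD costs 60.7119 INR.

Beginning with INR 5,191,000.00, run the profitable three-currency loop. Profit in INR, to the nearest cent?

Profitable loop is INR → CAD → BRL → INR:
INR 5,191,000.00 ÷ 60.7119 = CAD 85,502.18
CAD 85,502.18 × 4.25134 = BRL 363,498.85
BRL 363,498.85 ÷ 0.0682653 = INR 5,324,796.81
Profit = INR 5,324,796.81 − INR 5,191,000.00

Profit: INR 133,796.81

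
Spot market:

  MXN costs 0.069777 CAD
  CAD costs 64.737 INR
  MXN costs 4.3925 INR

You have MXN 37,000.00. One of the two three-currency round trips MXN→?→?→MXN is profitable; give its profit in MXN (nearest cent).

Profitable loop is MXN → CAD → INR → MXN:
MXN 37,000.00 × 0.069777 = CAD 2,581.75
CAD 2,581.75 × 64.737 = INR 167,134.69
INR 167,134.69 ÷ 4.3925 = MXN 38,050.01
Profit = MXN 38,050.01 − MXN 37,000.00

Profit: MXN 1,050.01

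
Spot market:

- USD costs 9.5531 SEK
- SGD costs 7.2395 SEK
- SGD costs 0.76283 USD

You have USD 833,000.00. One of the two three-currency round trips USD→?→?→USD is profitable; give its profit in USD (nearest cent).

Profit: USD 5,510.52

Profitable loop is USD → SEK → SGD → USD:
USD 833,000.00 × 9.5531 = SEK 7,957,732.30
SEK 7,957,732.30 ÷ 7.2395 = SGD 1,099,210.21
SGD 1,099,210.21 × 0.76283 = USD 838,510.52
Profit = USD 838,510.52 − USD 833,000.00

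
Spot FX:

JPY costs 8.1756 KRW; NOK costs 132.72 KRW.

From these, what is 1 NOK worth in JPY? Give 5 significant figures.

NOK/JPY = 16.234

1 NOK × 132.72 = 132.72 KRW
132.72 KRW ÷ 8.1756 = 16.2337 JPY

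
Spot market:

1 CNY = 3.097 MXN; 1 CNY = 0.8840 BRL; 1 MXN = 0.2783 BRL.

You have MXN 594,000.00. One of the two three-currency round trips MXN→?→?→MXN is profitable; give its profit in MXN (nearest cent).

Profit: MXN 15,234.23

Profitable loop is MXN → CNY → BRL → MXN:
MXN 594,000.00 ÷ 3.097 = CNY 191,798.51
CNY 191,798.51 × 0.8840 = BRL 169,549.89
BRL 169,549.89 ÷ 0.2783 = MXN 609,234.23
Profit = MXN 609,234.23 − MXN 594,000.00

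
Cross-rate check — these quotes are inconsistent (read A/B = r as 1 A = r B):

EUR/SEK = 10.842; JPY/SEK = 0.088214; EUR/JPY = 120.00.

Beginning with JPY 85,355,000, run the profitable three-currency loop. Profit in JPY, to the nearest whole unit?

Profit: JPY 2,066,773

Profitable loop is JPY → EUR → SEK → JPY:
JPY 85,355,000 ÷ 120.00 = EUR 711,291.67
EUR 711,291.67 × 10.842 = SEK 7,711,824.25
SEK 7,711,824.25 ÷ 0.088214 = JPY 87,421,773
Profit = JPY 87,421,773 − JPY 85,355,000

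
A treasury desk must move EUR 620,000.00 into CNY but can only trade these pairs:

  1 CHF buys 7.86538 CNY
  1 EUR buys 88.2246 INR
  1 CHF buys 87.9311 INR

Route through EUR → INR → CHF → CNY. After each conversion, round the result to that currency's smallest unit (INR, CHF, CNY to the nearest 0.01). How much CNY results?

EUR 620,000.00 × 88.2246 = INR 54,699,252.00
INR 54,699,252.00 ÷ 87.9311 = CHF 622,069.46
CHF 622,069.46 × 7.86538 = CNY 4,892,812.69

CNY 4,892,812.69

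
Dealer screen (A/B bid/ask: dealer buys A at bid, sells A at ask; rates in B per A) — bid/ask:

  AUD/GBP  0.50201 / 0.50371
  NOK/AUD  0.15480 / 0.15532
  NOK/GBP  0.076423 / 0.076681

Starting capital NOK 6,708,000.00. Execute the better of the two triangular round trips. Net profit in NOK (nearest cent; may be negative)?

Net profit: NOK 90,116.62

Best loop NOK → AUD → GBP → NOK:
NOK 6,708,000.00 × 0.15480 (sell NOK at bid) = AUD 1,038,398.40
AUD 1,038,398.40 × 0.50201 (sell AUD at bid) = GBP 521,286.38
GBP 521,286.38 ÷ 0.076681 (buy NOK at ask) = NOK 6,798,116.62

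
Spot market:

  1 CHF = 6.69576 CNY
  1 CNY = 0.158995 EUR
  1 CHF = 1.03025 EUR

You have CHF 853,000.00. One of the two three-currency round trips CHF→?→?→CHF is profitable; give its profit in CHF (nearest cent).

Profitable loop is CHF → CNY → EUR → CHF:
CHF 853,000.00 × 6.69576 = CNY 5,711,483.28
CNY 5,711,483.28 × 0.158995 = EUR 908,097.28
EUR 908,097.28 ÷ 1.03025 = CHF 881,433.91
Profit = CHF 881,433.91 − CHF 853,000.00

Profit: CHF 28,433.91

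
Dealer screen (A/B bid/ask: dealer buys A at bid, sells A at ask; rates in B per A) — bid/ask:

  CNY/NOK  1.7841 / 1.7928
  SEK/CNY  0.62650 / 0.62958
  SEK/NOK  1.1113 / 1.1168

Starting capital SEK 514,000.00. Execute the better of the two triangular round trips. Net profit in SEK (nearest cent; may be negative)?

Best loop SEK → CNY → NOK → SEK:
SEK 514,000.00 × 0.62650 (sell SEK at bid) = CNY 322,021.00
CNY 322,021.00 × 1.7841 (sell CNY at bid) = NOK 574,517.67
NOK 574,517.67 ÷ 1.1168 (buy SEK at ask) = SEK 514,432.01

Net profit: SEK 432.01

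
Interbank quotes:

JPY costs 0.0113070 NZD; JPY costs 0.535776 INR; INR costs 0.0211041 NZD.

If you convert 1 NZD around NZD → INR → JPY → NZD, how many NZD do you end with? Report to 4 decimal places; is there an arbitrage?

1.0000 (no arbitrage)

Around NZD → INR → JPY → NZD: 1 ÷ 0.0211041 ÷ 0.535776 × 0.0113070 = 0.999994
Product ≈ 1 (deviation 0.001%, within rounding noise).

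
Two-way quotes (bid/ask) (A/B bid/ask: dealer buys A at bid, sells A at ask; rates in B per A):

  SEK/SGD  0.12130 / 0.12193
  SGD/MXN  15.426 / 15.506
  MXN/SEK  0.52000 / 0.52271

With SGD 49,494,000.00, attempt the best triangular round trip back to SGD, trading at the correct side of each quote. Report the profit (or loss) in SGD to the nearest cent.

Best loop SGD → SEK → MXN → SGD:
SGD 49,494,000.00 ÷ 0.12193 (buy SEK at ask) = SEK 405,921,430.33
SEK 405,921,430.33 ÷ 0.52271 (buy MXN at ask) = MXN 776,571,005.58
MXN 776,571,005.58 ÷ 15.506 (buy SGD at ask) = SGD 50,081,968.63

Net profit: SGD 587,968.63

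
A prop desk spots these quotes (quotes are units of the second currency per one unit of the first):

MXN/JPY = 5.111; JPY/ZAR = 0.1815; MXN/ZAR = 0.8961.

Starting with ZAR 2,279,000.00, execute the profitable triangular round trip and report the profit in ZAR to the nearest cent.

Profitable loop is ZAR → MXN → JPY → ZAR:
ZAR 2,279,000.00 ÷ 0.8961 = MXN 2,543,242.94
MXN 2,543,242.94 × 5.111 = JPY 12,998,515
JPY 12,998,515 × 0.1815 = ZAR 2,359,230.41
Profit = ZAR 2,359,230.41 − ZAR 2,279,000.00

Profit: ZAR 80,230.41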